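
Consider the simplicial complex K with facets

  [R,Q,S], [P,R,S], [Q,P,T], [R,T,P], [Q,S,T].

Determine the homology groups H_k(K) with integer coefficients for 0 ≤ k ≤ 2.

We work with the vertex ordering P < Q < R < S < T. The simplices of K, each written with vertices in increasing order, are:

  0-simplices (5): P, Q, R, S, T
  1-simplices (10): PQ, PR, PS, PT, QR, QS, QT, RS, RT, ST
  2-simplices (5): PQT, PRS, PRT, QRS, QST

giving chain groups C_0 ≅ Z^5, C_1 ≅ Z^10, C_2 ≅ Z^5.

∂_1: C_1 → C_0 sends each edge [p,q] (with p < q) to q − p.
This gives a 5×10 integer matrix of rank 4; reducing to Smith normal form yields diagonal entries (1,1,1,1).

Boundary ∂_2: C_2 → C_1 maps a triangle to the signed sum of its edges. For instance
  ∂PRT = RT − PT + PR,
  ∂QST = ST − QT + QS.
The resulting 10×5 matrix has rank 5, and its Smith normal form has invariant factors (1,1,1,1,1).

Now H_k = ker ∂_k / im ∂_{k+1}, so:

  H_0: rank C_0 − rank ∂_1 = 5 − 4 = 1, and the invariant factors of ∂_1 are all 1, so H_0 ≅ Z.
  H_1: rank ker ∂_1 − rank ∂_2 = (10 − 4) − 5 = 1, and the invariant factors of ∂_2 are all 1, so H_1 ≅ Z.
  H_2: rank ker ∂_2 − rank ∂_3 = (5 − 5) − 0 = 0, and there is no ∂_3, so H_2 ≅ 0.

As a check, the Euler characteristic is 5 − 10 + 5 = 0, which agrees with 1 − 1 + 0 = 0.

H_0 ≅ Z,  H_1 ≅ Z,  H_2 = 0.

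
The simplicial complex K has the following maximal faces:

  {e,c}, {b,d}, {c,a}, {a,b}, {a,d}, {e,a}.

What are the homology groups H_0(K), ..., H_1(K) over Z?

Take the total order a < b < c < d < e on the vertex set. Then K (dimension 1) consists of the simplices:

  0-simplices (5): a, b, c, d, e
  1-simplices (6): ab, ac, ad, ae, bd, ce

so the chain groups are C_0 ≅ Z^5, C_1 ≅ Z^6.

∂_1: C_1 → C_0 maps an edge to its endpoints' difference, ∂[p,q] = q − p. For instance
  ∂ab = b − a.
This gives a 5×6 integer matrix of rank 4; reducing to Smith normal form yields diagonal entries (1,1,1,1).

Now H_k = ker ∂_k / im ∂_{k+1}, so:

  H_0: rank C_0 − rank ∂_1 = 5 − 4 = 1, and the invariant factors of ∂_1 are all 1, so H_0 ≅ Z.
  H_1: rank ker ∂_1 − rank ∂_2 = (6 − 4) − 0 = 2, and there is no ∂_2, so H_1 ≅ Z^2.

(K is a triangulation of a wedge of 2 circles.)

H_0 ≅ Z,  H_1 ≅ Z^2.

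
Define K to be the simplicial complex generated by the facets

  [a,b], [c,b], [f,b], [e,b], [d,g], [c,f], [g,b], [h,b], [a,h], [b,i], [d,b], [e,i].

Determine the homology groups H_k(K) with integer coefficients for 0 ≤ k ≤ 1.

Fix the vertex order a < b < c < d < e < f < g < h < i and write every simplex with vertices in increasing order. Then dim K = 1 and the simplices of K are:

  0-simplices (9): a, b, c, d, e, f, g, h, i
  1-simplices (12): ab, ah, bc, bd, be, bf, bg, bh, bi, cf, dg, ei

so the chain groups are C_0 ≅ Z^9, C_1 ≅ Z^12.

Boundary ∂_1: C_1 → C_0 sends each edge [p,q] (with p < q) to q − p. For instance
  ∂dg = g − d.
The 9×12 boundary matrix has rank 8 and Smith normal form diag(1,1,1,1,1,1,1,1).

Reading off H_k = ker ∂_k / im ∂_{k+1}:

  H_0: rank C_0 − rank ∂_1 = 9 − 8 = 1, and the invariant factors of ∂_1 are all 1, so H_0 ≅ Z.
  H_1: rank ker ∂_1 − rank ∂_2 = (12 − 8) − 0 = 4, and there is no ∂_2, so H_1 ≅ Z^4.

As a check, the Euler characteristic is 9 − 12 = -3, which agrees with 1 − 4 = -3.

H_0 ≅ Z,  H_1 ≅ Z^4.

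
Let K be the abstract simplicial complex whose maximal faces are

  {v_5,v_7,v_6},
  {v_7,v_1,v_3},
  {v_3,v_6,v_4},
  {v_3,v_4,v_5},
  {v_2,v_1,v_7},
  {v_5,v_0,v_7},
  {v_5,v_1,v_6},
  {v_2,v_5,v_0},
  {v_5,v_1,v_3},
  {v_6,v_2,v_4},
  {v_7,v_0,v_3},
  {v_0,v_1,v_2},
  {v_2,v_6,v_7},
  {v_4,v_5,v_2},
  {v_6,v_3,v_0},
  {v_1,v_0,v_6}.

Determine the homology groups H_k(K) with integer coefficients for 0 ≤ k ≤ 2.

We work with the vertex ordering v_0 < v_1 < v_2 < v_3 < v_4 < v_5 < v_6 < v_7. The simplices of K, each written with vertices in increasing order, are:

  0-simplices (8): [v_0], [v_1], [v_2], [v_3], [v_4], [v_5], [v_6], [v_7]
  1-simplices (24): (24 of them)
  2-simplices (16): (16 of them)

Hence C_0 ≅ Z^8, C_1 ≅ Z^24, C_2 ≅ Z^16.

Boundary ∂_1: C_1 → C_0 is given by ∂[p,q] = [q] − [p].
The resulting 8×24 matrix has rank 7, and its Smith normal form has invariant factors (1,1,1,1,1,1,1).

The boundary map ∂_2: C_2 → C_1 maps a triangle to the signed sum of its edges. For instance
  ∂[v_0,v_3,v_6] = [v_3,v_6] − [v_0,v_6] + [v_0,v_3],
  ∂[v_3,v_4,v_6] = [v_4,v_6] − [v_3,v_6] + [v_3,v_4].
As a 24×16 matrix over Z this has rank 15, with invariant factors (1,1,1,1,1,1,1,1,1,1,1,1,1,1,1).

Computing H_k = (kernel of ∂_k) / (image of ∂_{k+1}):

  H_0: rank C_0 − rank ∂_1 = 8 − 7 = 1, and the invariant factors of ∂_1 are all 1, so H_0 = Z.
  H_1: rank ker ∂_1 − rank ∂_2 = (24 − 7) − 15 = 2, and the invariant factors of ∂_2 are all 1, so H_1 = Z^2.
  H_2: rank ker ∂_2 − rank ∂_3 = (16 − 15) − 0 = 1, and there is no ∂_3, so H_2 = Z.

H_0 ≅ Z,  H_1 ≅ Z^2,  H_2 ≅ Z.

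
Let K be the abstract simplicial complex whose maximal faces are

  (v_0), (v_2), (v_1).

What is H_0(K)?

H_0 = Z^3.

Order the vertices as v_0 < v_1 < v_2. Listing each simplex with vertices in this order, K has dimension 0 with simplices:

  0-simplices (3): [v_0], [v_1], [v_2]

so the chain groups are C_0 ≅ Z^3.

Now H_k = ker ∂_k / im ∂_{k+1}, so:

  H_0: rank C_0 − rank ∂_1 = 3 − 0 = 3, and there is no ∂_1, so H_0 ≅ Z^3.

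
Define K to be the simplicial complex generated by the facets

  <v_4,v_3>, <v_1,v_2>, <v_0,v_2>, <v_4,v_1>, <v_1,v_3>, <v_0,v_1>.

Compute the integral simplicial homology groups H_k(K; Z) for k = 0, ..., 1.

H_0 = Z,  H_1 = Z^2.

We work with the vertex ordering v_0 < v_1 < v_2 < v_3 < v_4. The simplices of K, each written with vertices in increasing order, are:

  0-simplices (5): [v_0], [v_1], [v_2], [v_3], [v_4]
  1-simplices (6): [v_0,v_1], [v_0,v_2], [v_1,v_2], [v_1,v_3], [v_1,v_4], [v_3,v_4]

giving chain groups C_0 ≅ Z^5, C_1 ≅ Z^6.

∂_1: C_1 → C_0 is given by ∂[p,q] = [q] − [p].
The 5×6 boundary matrix has rank 4 and Smith normal form diag(1,1,1,1).

Now H_k = ker ∂_k / im ∂_{k+1}, so:

  H_0: rank C_0 − rank ∂_1 = 5 − 4 = 1, and the invariant factors of ∂_1 are all 1, so H_0 = Z.
  H_1: rank ker ∂_1 − rank ∂_2 = (6 − 4) − 0 = 2, and there is no ∂_2, so H_1 = Z^2.

As a check, the Euler characteristic is 5 − 6 = -1, which agrees with 1 − 2 = -1.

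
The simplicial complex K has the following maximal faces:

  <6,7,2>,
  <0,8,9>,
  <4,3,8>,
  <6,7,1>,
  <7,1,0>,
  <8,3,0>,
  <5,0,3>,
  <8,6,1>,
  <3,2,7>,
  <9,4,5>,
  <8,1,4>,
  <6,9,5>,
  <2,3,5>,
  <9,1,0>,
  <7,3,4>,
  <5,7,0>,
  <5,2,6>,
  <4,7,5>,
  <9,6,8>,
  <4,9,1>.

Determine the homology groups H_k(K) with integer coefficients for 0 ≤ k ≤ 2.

H_0 = Z,  H_1 = Z ⊕ Z/2,  H_2 = 0.

Fix the vertex order 0 < 1 < 2 < 3 < 4 < 5 < 6 < 7 < 8 < 9 and write every simplex with vertices in increasing order. Then dim K = 2 and the simplices of K are:

  0-simplices (10): [0], [1], [2], [3], [4], [5], [6], [7], [8], [9]
  1-simplices (30): (30 of them)
  2-simplices (20): (20 of them)

so the chain groups are C_0 ≅ Z^10, C_1 ≅ Z^30, C_2 ≅ Z^20.

Boundary ∂_1: C_1 → C_0 maps an edge to its endpoints' difference, ∂[p,q] = q − p. For instance
  ∂[8,9] = [9] − [8].
This gives a 10×30 integer matrix of rank 9; reducing to Smith normal form yields diagonal entries (1,1,1,1,1,1,1,1,1).

∂_2: C_2 → C_1 maps a triangle to the signed sum of its edges. For instance
  ∂[0,3,5] = [3,5] − [0,5] + [0,3],
  ∂[6,8,9] = [8,9] − [6,9] + [6,8].
The resulting 30×20 matrix has rank 20, and its Smith normal form has invariant factors (1,1,1,1,1,1,1,1,1,1,1,1,1,1,1,1,1,1,1,2).

Reading off H_k = ker ∂_k / im ∂_{k+1}:

  H_0: rank C_0 − rank ∂_1 = 10 − 9 = 1, and the invariant factors of ∂_1 are all 1, so H_0 ≅ Z.
  H_1: rank ker ∂_1 − rank ∂_2 = (30 − 9) − 20 = 1, and ∂_2 has invariant factor 2 > 1, so H_1 ≅ Z ⊕ Z/2.
  H_2: rank ker ∂_2 − rank ∂_3 = (20 − 20) − 0 = 0, and there is no ∂_3, so H_2 ≅ 0.

As a check, the Euler characteristic is 10 − 30 + 20 = 0, which agrees with 1 − 1 + 0 = 0.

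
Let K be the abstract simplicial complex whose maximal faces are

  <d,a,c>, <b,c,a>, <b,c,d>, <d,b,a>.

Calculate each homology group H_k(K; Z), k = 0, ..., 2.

Order the vertices as a < b < c < d. Listing each simplex with vertices in this order, K has dimension 2 with simplices:

  0-simplices (4): a, b, c, d
  1-simplices (6): ab, ac, ad, bc, bd, cd
  2-simplices (4): abc, abd, acd, bcd

so the chain groups are C_0 ≅ Z^4, C_1 ≅ Z^6, C_2 ≅ Z^4.

∂_1: C_1 → C_0 is given by ∂[p,q] = [q] − [p]. For instance
  ∂bc = c − b.
As a 4×6 matrix over Z this has rank 3, with invariant factors (1,1,1).

The boundary map ∂_2: C_2 → C_1 acts by ∂[p,q,r] = [q,r] − [p,r] + [p,q]. For instance
  ∂abd = bd − ad + ab,
  ∂abc = bc − ac + ab.
This gives a 6×4 integer matrix of rank 3; reducing to Smith normal form yields diagonal entries (1,1,1).

Reading off H_k = ker ∂_k / im ∂_{k+1}:

  H_0: rank C_0 − rank ∂_1 = 4 − 3 = 1, and the invariant factors of ∂_1 are all 1, so H_0 ≅ Z.
  H_1: rank ker ∂_1 − rank ∂_2 = (6 − 3) − 3 = 0, and the invariant factors of ∂_2 are all 1, so H_1 ≅ 0.
  H_2: rank ker ∂_2 − rank ∂_3 = (4 − 3) − 0 = 1, and there is no ∂_3, so H_2 ≅ Z.

As a check, the Euler characteristic is 4 − 6 + 4 = 2, which agrees with 1 − 0 + 1 = 2.

H_0 = Z,  H_1 = 0,  H_2 = Z.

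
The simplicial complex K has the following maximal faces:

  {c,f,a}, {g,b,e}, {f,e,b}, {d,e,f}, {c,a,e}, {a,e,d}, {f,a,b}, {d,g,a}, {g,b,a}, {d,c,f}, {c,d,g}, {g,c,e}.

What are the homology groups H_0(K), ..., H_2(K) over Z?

Fix the vertex order a < b < c < d < e < f < g and write every simplex with vertices in increasing order. Then dim K = 2 and the simplices of K are:

  0-simplices (7): a, b, c, d, e, f, g
  1-simplices (18): ab, ac, ad, ae, af, ag, be, bf, bg, cd, ce, cf, cg, de, df, dg, ef, eg
  2-simplices (12): abf, abg, ace, acf, ade, adg, bef, beg, cdf, cdg, ceg, def

so the chain groups are C_0 ≅ Z^7, C_1 ≅ Z^18, C_2 ≅ Z^12.

∂_1: C_1 → C_0 sends each edge [p,q] (with p < q) to q − p.
The resulting 7×18 matrix has rank 6, and its Smith normal form has invariant factors (1,1,1,1,1,1).

The boundary map ∂_2: C_2 → C_1 acts by ∂[p,q,r] = [q,r] − [p,r] + [p,q]. For instance
  ∂ade = de − ae + ad,
  ∂cdg = dg − cg + cd.
As a 18×12 matrix over Z this has rank 12, with invariant factors (1,1,1,1,1,1,1,1,1,1,1,2).

From H_k ≅ ker(∂_k) / im(∂_{k+1}) we obtain:

  H_0: rank C_0 − rank ∂_1 = 7 − 6 = 1, and the invariant factors of ∂_1 are all 1, so H_0 ≅ Z.
  H_1: rank ker ∂_1 − rank ∂_2 = (18 − 6) − 12 = 0, and ∂_2 has invariant factor 2 > 1, so H_1 ≅ Z/2.
  H_2: rank ker ∂_2 − rank ∂_3 = (12 − 12) − 0 = 0, and there is no ∂_3, so H_2 ≅ 0.

H_0 ≅ Z,  H_1 ≅ Z/2,  H_2 = 0.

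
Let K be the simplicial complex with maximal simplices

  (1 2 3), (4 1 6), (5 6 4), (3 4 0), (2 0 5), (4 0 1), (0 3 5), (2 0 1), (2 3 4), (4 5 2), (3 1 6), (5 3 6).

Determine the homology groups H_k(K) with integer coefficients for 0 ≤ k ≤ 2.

We work with the vertex ordering 0 < 1 < 2 < 3 < 4 < 5 < 6. The simplices of K, each written with vertices in increasing order, are:

  0-simplices (7): [0], [1], [2], [3], [4], [5], [6]
  1-simplices (18): [0,1], [0,2], [0,3], [0,4], [0,5], [1,2], [1,3], [1,4], [1,6], [2,3], [2,4], [2,5], [3,4], [3,5], [3,6], [4,5], [4,6], [5,6]
  2-simplices (12): [0,1,2], [0,1,4], [0,2,5], [0,3,4], [0,3,5], [1,2,3], [1,3,6], [1,4,6], [2,3,4], [2,4,5], [3,5,6], [4,5,6]

Hence C_0 ≅ Z^7, C_1 ≅ Z^18, C_2 ≅ Z^12.

∂_1: C_1 → C_0 maps an edge to its endpoints' difference, ∂[p,q] = q − p. For instance
  ∂[1,6] = [6] − [1].
This gives a 7×18 integer matrix of rank 6; reducing to Smith normal form yields diagonal entries (1,1,1,1,1,1).

∂_2: C_2 → C_1 acts by ∂[p,q,r] = [q,r] − [p,r] + [p,q]. For instance
  ∂[1,3,6] = [3,6] − [1,6] + [1,3],
  ∂[0,2,5] = [2,5] − [0,5] + [0,2].
The resulting 18×12 matrix has rank 12, and its Smith normal form has invariant factors (1,1,1,1,1,1,1,1,1,1,1,2).

Reading off H_k = ker ∂_k / im ∂_{k+1}:

  H_0: rank C_0 − rank ∂_1 = 7 − 6 = 1, and the invariant factors of ∂_1 are all 1, so H_0 = Z.
  H_1: rank ker ∂_1 − rank ∂_2 = (18 − 6) − 12 = 0, and ∂_2 has invariant factor 2 > 1, so H_1 = Z/2Z.
  H_2: rank ker ∂_2 − rank ∂_3 = (12 − 12) − 0 = 0, and there is no ∂_3, so H_2 = 0.

As a check, the Euler characteristic is 7 − 18 + 12 = 1, which agrees with 1 − 0 + 0 = 1.

H_0 ≅ Z,  H_1 ≅ Z/2Z,  H_2 = 0.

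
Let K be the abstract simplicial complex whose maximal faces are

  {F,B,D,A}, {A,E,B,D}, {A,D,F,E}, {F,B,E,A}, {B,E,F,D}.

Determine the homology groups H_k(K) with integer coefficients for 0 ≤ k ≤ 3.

H_0 ≅ Z,  H_1 = 0,  H_2 = 0,  H_3 ≅ Z.

Fix the vertex order A < B < D < E < F and write every simplex with vertices in increasing order. Then dim K = 3 and the simplices of K are:

  0-simplices (5): A, B, D, E, F
  1-simplices (10): AB, AD, AE, AF, BD, BE, BF, DE, DF, EF
  2-simplices (10): ABD, ABE, ABF, ADE, ADF, AEF, BDE, BDF, BEF, DEF
  3-simplices (5): ABDE, ABDF, ABEF, ADEF, BDEF

so the chain groups are C_0 ≅ Z^5, C_1 ≅ Z^10, C_2 ≅ Z^10, C_3 ≅ Z^5.

∂_1: C_1 → C_0 sends each edge [p,q] (with p < q) to q − p. For instance
  ∂BD = D − B.
As a 5×10 matrix over Z this has rank 4, with invariant factors (1,1,1,1).

The boundary map ∂_2: C_2 → C_1 acts by ∂[p,q,r] = [q,r] − [p,r] + [p,q]. For instance
  ∂BDE = DE − BE + BD,
  ∂BEF = EF − BF + BE.
The resulting 10×10 matrix has rank 6, and its Smith normal form has invariant factors (1,1,1,1,1,1).

∂_3: C_3 → C_2 sends each 3-simplex σ to the alternating sum Σ_i (−1)^i (σ with its i-th vertex removed). For instance
  ∂ABEF = BEF − AEF + ABF − ABE,
  ∂ADEF = DEF − AEF + ADF − ADE.
The resulting 10×5 matrix has rank 4, and its Smith normal form has invariant factors (1,1,1,1).

Now H_k = ker ∂_k / im ∂_{k+1}, so:

  H_0: rank C_0 − rank ∂_1 = 5 − 4 = 1, and the invariant factors of ∂_1 are all 1, so H_0 = Z.
  H_1: rank ker ∂_1 − rank ∂_2 = (10 − 4) − 6 = 0, and the invariant factors of ∂_2 are all 1, so H_1 = 0.
  H_2: rank ker ∂_2 − rank ∂_3 = (10 − 6) − 4 = 0, and the invariant factors of ∂_3 are all 1, so H_2 = 0.
  H_3: rank ker ∂_3 − rank ∂_4 = (5 − 4) − 0 = 1, and there is no ∂_4, so H_3 = Z.

(K is a triangulation of the 3-sphere S^3.)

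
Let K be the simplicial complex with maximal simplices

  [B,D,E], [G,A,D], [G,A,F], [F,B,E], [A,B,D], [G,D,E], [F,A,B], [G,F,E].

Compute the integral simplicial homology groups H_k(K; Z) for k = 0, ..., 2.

H_0 ≅ Z,  H_1 = 0,  H_2 ≅ Z.

Fix the vertex order A < B < D < E < F < G and write every simplex with vertices in increasing order. Then dim K = 2 and the simplices of K are:

  0-simplices (6): A, B, D, E, F, G
  1-simplices (12): AB, AD, AF, AG, BD, BE, BF, DE, DG, EF, EG, FG
  2-simplices (8): ABD, ABF, ADG, AFG, BDE, BEF, DEG, EFG

giving chain groups C_0 ≅ Z^6, C_1 ≅ Z^12, C_2 ≅ Z^8.

Boundary ∂_1: C_1 → C_0 is given by ∂[p,q] = [q] − [p]. For instance
  ∂BF = F − B.
As a 6×12 matrix over Z this has rank 5, with invariant factors (1,1,1,1,1).

Boundary ∂_2: C_2 → C_1 acts by ∂[p,q,r] = [q,r] − [p,r] + [p,q]. For instance
  ∂EFG = FG − EG + EF,
  ∂BEF = EF − BF + BE.
This gives a 12×8 integer matrix of rank 7; reducing to Smith normal form yields diagonal entries (1,1,1,1,1,1,1).

Now H_k = ker ∂_k / im ∂_{k+1}, so:

  H_0: rank C_0 − rank ∂_1 = 6 − 5 = 1, and the invariant factors of ∂_1 are all 1, so H_0 = Z.
  H_1: rank ker ∂_1 − rank ∂_2 = (12 − 5) − 7 = 0, and the invariant factors of ∂_2 are all 1, so H_1 = 0.
  H_2: rank ker ∂_2 − rank ∂_3 = (8 − 7) − 0 = 1, and there is no ∂_3, so H_2 = Z.

(K is a triangulation of the 2-sphere S^2.)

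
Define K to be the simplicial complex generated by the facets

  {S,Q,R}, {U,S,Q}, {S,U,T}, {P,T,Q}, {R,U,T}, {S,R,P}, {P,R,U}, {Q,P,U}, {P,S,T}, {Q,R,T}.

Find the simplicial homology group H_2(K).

H_2 ≅ 0.

Order the vertices as P < Q < R < S < T < U. Listing each simplex with vertices in this order, K has dimension 2 with simplices:

  0-simplices (6): P, Q, R, S, T, U
  1-simplices (15): PQ, PR, PS, PT, PU, QR, QS, QT, QU, RS, RT, RU, ST, SU, TU
  2-simplices (10): PQT, PQU, PRS, PRU, PST, QRS, QRT, QSU, RTU, STU

Hence C_0 ≅ Z^6, C_1 ≅ Z^15, C_2 ≅ Z^10.

Boundary ∂_1: C_1 → C_0 is given by ∂[p,q] = [q] − [p]. For instance
  ∂ST = T − S.
This gives a 6×15 integer matrix of rank 5; reducing to Smith normal form yields diagonal entries (1,1,1,1,1).

∂_2: C_2 → C_1 maps a triangle to the signed sum of its edges. For instance
  ∂QSU = SU − QU + QS,
  ∂PRU = RU − PU + PR.
The 15×10 boundary matrix has rank 10 and Smith normal form diag(1,1,1,1,1,1,1,1,1,2).

Reading off H_k = ker ∂_k / im ∂_{k+1}:

  H_2: rank ker ∂_2 − rank ∂_3 = (10 − 10) − 0 = 0, and there is no ∂_3, so H_2 = 0.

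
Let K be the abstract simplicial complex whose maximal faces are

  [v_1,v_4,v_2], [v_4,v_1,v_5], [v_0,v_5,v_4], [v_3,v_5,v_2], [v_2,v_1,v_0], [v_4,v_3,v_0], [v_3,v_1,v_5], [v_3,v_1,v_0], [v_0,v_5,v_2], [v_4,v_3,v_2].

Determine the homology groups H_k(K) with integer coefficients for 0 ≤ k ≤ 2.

We work with the vertex ordering v_0 < v_1 < v_2 < v_3 < v_4 < v_5. The simplices of K, each written with vertices in increasing order, are:

  0-simplices (6): [v_0], [v_1], [v_2], [v_3], [v_4], [v_5]
  1-simplices (15): (15 of them)
  2-simplices (10): [v_0,v_1,v_2], [v_0,v_1,v_3], [v_0,v_2,v_5], [v_0,v_3,v_4], [v_0,v_4,v_5], [v_1,v_2,v_4], [v_1,v_3,v_5], [v_1,v_4,v_5], [v_2,v_3,v_4], [v_2,v_3,v_5]

Hence C_0 ≅ Z^6, C_1 ≅ Z^15, C_2 ≅ Z^10.

∂_1: C_1 → C_0 sends each edge [p,q] (with p < q) to q − p.
The resulting 6×15 matrix has rank 5, and its Smith normal form has invariant factors (1,1,1,1,1).

∂_2: C_2 → C_1 maps a triangle to the signed sum of its edges. For instance
  ∂[v_1,v_2,v_4] = [v_2,v_4] − [v_1,v_4] + [v_1,v_2],
  ∂[v_0,v_3,v_4] = [v_3,v_4] − [v_0,v_4] + [v_0,v_3].
The resulting 15×10 matrix has rank 10, and its Smith normal form has invariant factors (1,1,1,1,1,1,1,1,1,2).

Computing H_k = (kernel of ∂_k) / (image of ∂_{k+1}):

  H_0: rank C_0 − rank ∂_1 = 6 − 5 = 1, and the invariant factors of ∂_1 are all 1, so H_0 ≅ Z.
  H_1: rank ker ∂_1 − rank ∂_2 = (15 − 5) − 10 = 0, and ∂_2 has invariant factor 2 > 1, so H_1 ≅ Z_2.
  H_2: rank ker ∂_2 − rank ∂_3 = (10 − 10) − 0 = 0, and there is no ∂_3, so H_2 ≅ 0.

H_0 = Z,  H_1 = Z_2,  H_2 = 0.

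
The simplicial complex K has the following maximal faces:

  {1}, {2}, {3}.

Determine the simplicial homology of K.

H_0 ≅ Z^3.

Take the total order 1 < 2 < 3 on the vertex set. Then K (dimension 0) consists of the simplices:

  0-simplices (3): [1], [2], [3]

giving chain groups C_0 ≅ Z^3.

Computing H_k = (kernel of ∂_k) / (image of ∂_{k+1}):

  H_0: rank C_0 − rank ∂_1 = 3 − 0 = 3, and there is no ∂_1, so H_0 ≅ Z^3.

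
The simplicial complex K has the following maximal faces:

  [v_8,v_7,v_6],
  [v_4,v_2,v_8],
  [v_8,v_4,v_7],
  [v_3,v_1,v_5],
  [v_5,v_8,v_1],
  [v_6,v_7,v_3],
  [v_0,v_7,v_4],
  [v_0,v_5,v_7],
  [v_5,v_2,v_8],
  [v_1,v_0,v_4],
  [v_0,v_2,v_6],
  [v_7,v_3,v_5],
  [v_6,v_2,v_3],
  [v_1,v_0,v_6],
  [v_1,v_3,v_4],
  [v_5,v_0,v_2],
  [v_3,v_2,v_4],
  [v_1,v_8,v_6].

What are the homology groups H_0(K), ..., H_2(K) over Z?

H_0 = Z,  H_1 = Z^2,  H_2 = Z.

Fix the vertex order v_0 < v_1 < v_2 < v_3 < v_4 < v_5 < v_6 < v_7 < v_8 and write every simplex with vertices in increasing order. Then dim K = 2 and the simplices of K are:

  0-simplices (9): [v_0], [v_1], [v_2], [v_3], [v_4], [v_5], [v_6], [v_7], [v_8]
  1-simplices (27): (27 of them)
  2-simplices (18): (18 of them)

Hence C_0 ≅ Z^9, C_1 ≅ Z^27, C_2 ≅ Z^18.

∂_1: C_1 → C_0 sends each edge [p,q] (with p < q) to q − p. For instance
  ∂[v_0,v_7] = [v_7] − [v_0].
The 9×27 boundary matrix has rank 8 and Smith normal form diag(1,1,1,1,1,1,1,1).

∂_2: C_2 → C_1 maps a triangle to the signed sum of its edges. For instance
  ∂[v_1,v_3,v_5] = [v_3,v_5] − [v_1,v_5] + [v_1,v_3],
  ∂[v_1,v_5,v_8] = [v_5,v_8] − [v_1,v_8] + [v_1,v_5].
The 27×18 boundary matrix has rank 17 and Smith normal form diag(1,1,1,1,1,1,1,1,1,1,1,1,1,1,1,1,1).

Reading off H_k = ker ∂_k / im ∂_{k+1}:

  H_0: rank C_0 − rank ∂_1 = 9 − 8 = 1, and the invariant factors of ∂_1 are all 1, so H_0 = Z.
  H_1: rank ker ∂_1 − rank ∂_2 = (27 − 8) − 17 = 2, and the invariant factors of ∂_2 are all 1, so H_1 = Z^2.
  H_2: rank ker ∂_2 − rank ∂_3 = (18 − 17) − 0 = 1, and there is no ∂_3, so H_2 = Z.

As a check, the Euler characteristic is 9 − 27 + 18 = 0, which agrees with 1 − 2 + 1 = 0.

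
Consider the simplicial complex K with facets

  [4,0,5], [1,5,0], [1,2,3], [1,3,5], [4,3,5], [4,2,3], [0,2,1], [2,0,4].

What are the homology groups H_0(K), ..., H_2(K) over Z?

H_0 ≅ Z,  H_1 = 0,  H_2 ≅ Z.

K has 6 vertices, 12 edges, 8 triangles.
rank ∂_0 = 0, rank ∂_1 = 5 ⇒ b_0 = 6 − 0 − 5 = 1; all invariant factors of ∂_1 are 1 so no torsion. So H_0 ≅ Z.
rank ∂_1 = 5, rank ∂_2 = 7 ⇒ b_1 = 12 − 5 − 7 = 0; all invariant factors of ∂_2 are 1 so no torsion. So H_1 ≅ 0.
rank ∂_2 = 7, rank ∂_3 = 0 ⇒ b_2 = 8 − 7 − 0 = 1. So H_2 ≅ Z.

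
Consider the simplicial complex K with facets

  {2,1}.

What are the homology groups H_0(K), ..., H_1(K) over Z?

We work with the vertex ordering 1 < 2. The simplices of K, each written with vertices in increasing order, are:

  0-simplices (2): [1], [2]
  1-simplices (1): [1,2]

giving chain groups C_0 ≅ Z^2, C_1 ≅ Z^1.

∂_1: C_1 → C_0 is given by ∂[p,q] = [q] − [p]. For instance
  ∂[1,2] = [2] − [1].
As a 2×1 matrix over Z this has rank 1, with invariant factors (1).

Reading off H_k = ker ∂_k / im ∂_{k+1}:

  H_0: rank C_0 − rank ∂_1 = 2 − 1 = 1, and the invariant factors of ∂_1 are all 1, so H_0 = Z.
  H_1: rank ker ∂_1 − rank ∂_2 = (1 − 1) − 0 = 0, and there is no ∂_2, so H_1 = 0.

H_0 ≅ Z,  H_1 = 0.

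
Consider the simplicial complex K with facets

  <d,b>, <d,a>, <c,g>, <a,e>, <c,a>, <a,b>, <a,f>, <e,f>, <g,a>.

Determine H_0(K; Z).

H_0 ≅ Z.

Take the total order a < b < c < d < e < f < g on the vertex set. Then K (dimension 1) consists of the simplices:

  0-simplices (7): a, b, c, d, e, f, g
  1-simplices (9): ab, ac, ad, ae, af, ag, bd, cg, ef

Hence C_0 ≅ Z^7, C_1 ≅ Z^9.

The boundary map ∂_1: C_1 → C_0 is given by ∂[p,q] = [q] − [p].
The 7×9 boundary matrix has rank 6 and Smith normal form diag(1,1,1,1,1,1).

From H_k ≅ ker(∂_k) / im(∂_{k+1}) we obtain:

  H_0: rank C_0 − rank ∂_1 = 7 − 6 = 1, and the invariant factors of ∂_1 are all 1, so H_0 = Z.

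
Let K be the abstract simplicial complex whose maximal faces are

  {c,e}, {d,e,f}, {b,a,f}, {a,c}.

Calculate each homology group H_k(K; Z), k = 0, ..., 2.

H_0 = Z,  H_1 = Z,  H_2 = 0.

Take the total order a < b < c < d < e < f on the vertex set. Then K (dimension 2) consists of the simplices:

  0-simplices (6): a, b, c, d, e, f
  1-simplices (8): ab, ac, af, bf, ce, de, df, ef
  2-simplices (2): abf, def

giving chain groups C_0 ≅ Z^6, C_1 ≅ Z^8, C_2 ≅ Z^2.

The boundary map ∂_1: C_1 → C_0 maps an edge to its endpoints' difference, ∂[p,q] = q − p.
As a 6×8 matrix over Z this has rank 5, with invariant factors (1,1,1,1,1).

The boundary map ∂_2: C_2 → C_1 sends each 2-simplex [p,q,r] to [q,r] − [p,r] + [p,q]. For instance
  ∂abf = bf − af + ab,
  ∂def = ef − df + de.
The resulting 8×2 matrix has rank 2, and its Smith normal form has invariant factors (1,1).

Computing H_k = (kernel of ∂_k) / (image of ∂_{k+1}):

  H_0: rank C_0 − rank ∂_1 = 6 − 5 = 1, and the invariant factors of ∂_1 are all 1, so H_0 ≅ Z.
  H_1: rank ker ∂_1 − rank ∂_2 = (8 − 5) − 2 = 1, and the invariant factors of ∂_2 are all 1, so H_1 ≅ Z.
  H_2: rank ker ∂_2 − rank ∂_3 = (2 − 2) − 0 = 0, and there is no ∂_3, so H_2 ≅ 0.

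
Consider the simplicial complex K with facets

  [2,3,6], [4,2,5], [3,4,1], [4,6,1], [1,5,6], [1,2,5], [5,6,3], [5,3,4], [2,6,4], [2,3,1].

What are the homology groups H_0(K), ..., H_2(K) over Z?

H_0 ≅ Z,  H_1 ≅ Z/2,  H_2 = 0.

We work with the vertex ordering 1 < 2 < 3 < 4 < 5 < 6. The simplices of K, each written with vertices in increasing order, are:

  0-simplices (6): [1], [2], [3], [4], [5], [6]
  1-simplices (15): [1,2], [1,3], [1,4], [1,5], [1,6], [2,3], [2,4], [2,5], [2,6], [3,4], [3,5], [3,6], [4,5], [4,6], [5,6]
  2-simplices (10): [1,2,3], [1,2,5], [1,3,4], [1,4,6], [1,5,6], [2,3,6], [2,4,5], [2,4,6], [3,4,5], [3,5,6]

Hence C_0 ≅ Z^6, C_1 ≅ Z^15, C_2 ≅ Z^10.

∂_1: C_1 → C_0 maps an edge to its endpoints' difference, ∂[p,q] = q − p. For instance
  ∂[3,6] = [6] − [3].
This gives a 6×15 integer matrix of rank 5; reducing to Smith normal form yields diagonal entries (1,1,1,1,1).

The boundary map ∂_2: C_2 → C_1 maps a triangle to the signed sum of its edges. For instance
  ∂[2,3,6] = [3,6] − [2,6] + [2,3],
  ∂[1,2,3] = [2,3] − [1,3] + [1,2].
The 15×10 boundary matrix has rank 10 and Smith normal form diag(1,1,1,1,1,1,1,1,1,2).

Reading off H_k = ker ∂_k / im ∂_{k+1}:

  H_0: rank C_0 − rank ∂_1 = 6 − 5 = 1, and the invariant factors of ∂_1 are all 1, so H_0 ≅ Z.
  H_1: rank ker ∂_1 − rank ∂_2 = (15 − 5) − 10 = 0, and ∂_2 has invariant factor 2 > 1, so H_1 ≅ Z/2.
  H_2: rank ker ∂_2 − rank ∂_3 = (10 − 10) − 0 = 0, and there is no ∂_3, so H_2 ≅ 0.

As a check, the Euler characteristic is 6 − 15 + 10 = 1, which agrees with 1 − 0 + 0 = 1.
(K is a triangulation of the real projective plane RP^2.)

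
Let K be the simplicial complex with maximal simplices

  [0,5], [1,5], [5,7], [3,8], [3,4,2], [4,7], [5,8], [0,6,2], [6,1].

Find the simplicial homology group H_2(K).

H_2 ≅ 0.

Take the total order 0 < 1 < 2 < 3 < 4 < 5 < 6 < 7 < 8 on the vertex set. Then K (dimension 2) consists of the simplices:

  0-simplices (9): [0], [1], [2], [3], [4], [5], [6], [7], [8]
  1-simplices (13): [0,2], [0,5], [0,6], [1,5], [1,6], [2,3], [2,4], [2,6], [3,4], [3,8], [4,7], [5,7], [5,8]
  2-simplices (2): [0,2,6], [2,3,4]

giving chain groups C_0 ≅ Z^9, C_1 ≅ Z^13, C_2 ≅ Z^2.

Boundary ∂_1: C_1 → C_0 is given by ∂[p,q] = [q] − [p].
The 9×13 boundary matrix has rank 8 and Smith normal form diag(1,1,1,1,1,1,1,1).

The boundary map ∂_2: C_2 → C_1 acts by ∂[p,q,r] = [q,r] − [p,r] + [p,q]. For instance
  ∂[2,3,4] = [3,4] − [2,4] + [2,3],
  ∂[0,2,6] = [2,6] − [0,6] + [0,2].
As a 13×2 matrix over Z this has rank 2, with invariant factors (1,1).

Reading off H_k = ker ∂_k / im ∂_{k+1}:

  H_2: rank ker ∂_2 − rank ∂_3 = (2 − 2) − 0 = 0, and there is no ∂_3, so H_2 = 0.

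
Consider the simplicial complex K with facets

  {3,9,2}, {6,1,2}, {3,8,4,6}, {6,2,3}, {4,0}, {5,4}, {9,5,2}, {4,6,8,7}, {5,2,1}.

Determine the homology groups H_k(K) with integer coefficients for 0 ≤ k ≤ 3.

Take the total order 0 < 1 < 2 < 3 < 4 < 5 < 6 < 7 < 8 < 9 on the vertex set. Then K (dimension 3) consists of the simplices:

  0-simplices (10): [0], [1], [2], [3], [4], [5], [6], [7], [8], [9]
  1-simplices (20): [0,4], [1,2], [1,5], [1,6], [2,3], [2,5], [2,6], [2,9], [3,4], [3,6], [3,8], [3,9], [4,5], [4,6], [4,7], [4,8], [5,9], [6,7], [6,8], [7,8]
  2-simplices (12): [1,2,5], [1,2,6], [2,3,6], [2,3,9], [2,5,9], [3,4,6], [3,4,8], [3,6,8], [4,6,7], [4,6,8], [4,7,8], [6,7,8]
  3-simplices (2): [3,4,6,8], [4,6,7,8]

giving chain groups C_0 ≅ Z^10, C_1 ≅ Z^20, C_2 ≅ Z^12, C_3 ≅ Z^2.

Boundary ∂_1: C_1 → C_0 sends each edge [p,q] (with p < q) to q − p. For instance
  ∂[1,6] = [6] − [1].
This gives a 10×20 integer matrix of rank 9; reducing to Smith normal form yields diagonal entries (1,1,1,1,1,1,1,1,1).

Boundary ∂_2: C_2 → C_1 acts by ∂[p,q,r] = [q,r] − [p,r] + [p,q]. For instance
  ∂[6,7,8] = [7,8] − [6,8] + [6,7],
  ∂[3,4,6] = [4,6] − [3,6] + [3,4].
As a 20×12 matrix over Z this has rank 10, with invariant factors (1,1,1,1,1,1,1,1,1,1).

The boundary map ∂_3: C_3 → C_2 sends each 3-simplex σ to the alternating sum Σ_i (−1)^i (σ with its i-th vertex removed). For instance
  ∂[4,6,7,8] = [6,7,8] − [4,7,8] + [4,6,8] − [4,6,7],
  ∂[3,4,6,8] = [4,6,8] − [3,6,8] + [3,4,8] − [3,4,6].
As a 12×2 matrix over Z this has rank 2, with invariant factors (1,1).

From H_k ≅ ker(∂_k) / im(∂_{k+1}) we obtain:

  H_0: rank C_0 − rank ∂_1 = 10 − 9 = 1, and the invariant factors of ∂_1 are all 1, so H_0 = Z.
  H_1: rank ker ∂_1 − rank ∂_2 = (20 − 9) − 10 = 1, and the invariant factors of ∂_2 are all 1, so H_1 = Z.
  H_2: rank ker ∂_2 − rank ∂_3 = (12 − 10) − 2 = 0, and the invariant factors of ∂_3 are all 1, so H_2 = 0.
  H_3: rank ker ∂_3 − rank ∂_4 = (2 − 2) − 0 = 0, and there is no ∂_4, so H_3 = 0.

H_0 = Z,  H_1 = Z,  H_2 = 0,  H_3 = 0.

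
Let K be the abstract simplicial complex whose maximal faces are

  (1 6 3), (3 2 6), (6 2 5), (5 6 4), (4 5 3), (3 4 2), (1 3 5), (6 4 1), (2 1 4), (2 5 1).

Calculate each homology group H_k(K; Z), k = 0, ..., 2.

We work with the vertex ordering 1 < 2 < 3 < 4 < 5 < 6. The simplices of K, each written with vertices in increasing order, are:

  0-simplices (6): [1], [2], [3], [4], [5], [6]
  1-simplices (15): [1,2], [1,3], [1,4], [1,5], [1,6], [2,3], [2,4], [2,5], [2,6], [3,4], [3,5], [3,6], [4,5], [4,6], [5,6]
  2-simplices (10): [1,2,4], [1,2,5], [1,3,5], [1,3,6], [1,4,6], [2,3,4], [2,3,6], [2,5,6], [3,4,5], [4,5,6]

Hence C_0 ≅ Z^6, C_1 ≅ Z^15, C_2 ≅ Z^10.

The boundary map ∂_1: C_1 → C_0 sends each edge [p,q] (with p < q) to q − p.
The resulting 6×15 matrix has rank 5, and its Smith normal form has invariant factors (1,1,1,1,1).

∂_2: C_2 → C_1 maps a triangle to the signed sum of its edges. For instance
  ∂[1,3,5] = [3,5] − [1,5] + [1,3],
  ∂[1,2,5] = [2,5] − [1,5] + [1,2].
This gives a 15×10 integer matrix of rank 10; reducing to Smith normal form yields diagonal entries (1,1,1,1,1,1,1,1,1,2).

Computing H_k = (kernel of ∂_k) / (image of ∂_{k+1}):

  H_0: rank C_0 − rank ∂_1 = 6 − 5 = 1, and the invariant factors of ∂_1 are all 1, so H_0 ≅ Z.
  H_1: rank ker ∂_1 − rank ∂_2 = (15 − 5) − 10 = 0, and ∂_2 has invariant factor 2 > 1, so H_1 ≅ Z_2.
  H_2: rank ker ∂_2 − rank ∂_3 = (10 − 10) − 0 = 0, and there is no ∂_3, so H_2 ≅ 0.

As a check, the Euler characteristic is 6 − 15 + 10 = 1, which agrees with 1 − 0 + 0 = 1.
(K is a triangulation of the real projective plane RP^2.)

H_0 = Z,  H_1 = Z_2,  H_2 = 0.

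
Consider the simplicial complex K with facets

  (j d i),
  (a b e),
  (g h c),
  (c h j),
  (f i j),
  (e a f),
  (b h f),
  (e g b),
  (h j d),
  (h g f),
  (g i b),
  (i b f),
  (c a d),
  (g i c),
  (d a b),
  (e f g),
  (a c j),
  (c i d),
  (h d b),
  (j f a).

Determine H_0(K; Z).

H_0 = Z.

K has 10 vertices, 30 edges, 20 triangles.
rank ∂_0 = 0, rank ∂_1 = 9 ⇒ b_0 = 10 − 0 − 9 = 1; all invariant factors of ∂_1 are 1 so no torsion. So H_0 = Z.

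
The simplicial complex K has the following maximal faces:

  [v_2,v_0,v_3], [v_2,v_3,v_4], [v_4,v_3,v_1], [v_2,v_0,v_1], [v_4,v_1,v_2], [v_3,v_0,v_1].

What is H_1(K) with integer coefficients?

Order the vertices as v_0 < v_1 < v_2 < v_3 < v_4. Listing each simplex with vertices in this order, K has dimension 2 with simplices:

  0-simplices (5): [v_0], [v_1], [v_2], [v_3], [v_4]
  1-simplices (9): [v_0,v_1], [v_0,v_2], [v_0,v_3], [v_1,v_2], [v_1,v_3], [v_1,v_4], [v_2,v_3], [v_2,v_4], [v_3,v_4]
  2-simplices (6): [v_0,v_1,v_2], [v_0,v_1,v_3], [v_0,v_2,v_3], [v_1,v_2,v_4], [v_1,v_3,v_4], [v_2,v_3,v_4]

so the chain groups are C_0 ≅ Z^5, C_1 ≅ Z^9, C_2 ≅ Z^6.

The boundary map ∂_1: C_1 → C_0 maps an edge to its endpoints' difference, ∂[p,q] = q − p.
The 5×9 boundary matrix has rank 4 and Smith normal form diag(1,1,1,1).

The boundary map ∂_2: C_2 → C_1 sends each 2-simplex [p,q,r] to [q,r] − [p,r] + [p,q]. For instance
  ∂[v_1,v_3,v_4] = [v_3,v_4] − [v_1,v_4] + [v_1,v_3],
  ∂[v_2,v_3,v_4] = [v_3,v_4] − [v_2,v_4] + [v_2,v_3].
The resulting 9×6 matrix has rank 5, and its Smith normal form has invariant factors (1,1,1,1,1).

Now H_k = ker ∂_k / im ∂_{k+1}, so:

  H_1: rank ker ∂_1 − rank ∂_2 = (9 − 4) − 5 = 0, and the invariant factors of ∂_2 are all 1, so H_1 ≅ 0.

H_1 = 0.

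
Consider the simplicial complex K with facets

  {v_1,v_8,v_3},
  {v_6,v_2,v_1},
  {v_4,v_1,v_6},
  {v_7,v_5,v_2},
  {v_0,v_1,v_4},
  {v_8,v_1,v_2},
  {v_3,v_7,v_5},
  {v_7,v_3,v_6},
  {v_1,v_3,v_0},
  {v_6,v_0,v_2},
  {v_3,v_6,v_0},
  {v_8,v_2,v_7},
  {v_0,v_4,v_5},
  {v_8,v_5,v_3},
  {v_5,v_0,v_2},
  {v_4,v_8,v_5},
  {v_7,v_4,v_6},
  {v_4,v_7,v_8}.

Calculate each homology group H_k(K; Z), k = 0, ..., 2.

We work with the vertex ordering v_0 < v_1 < v_2 < v_3 < v_4 < v_5 < v_6 < v_7 < v_8. The simplices of K, each written with vertices in increasing order, are:

  0-simplices (9): [v_0], [v_1], [v_2], [v_3], [v_4], [v_5], [v_6], [v_7], [v_8]
  1-simplices (27): (27 of them)
  2-simplices (18): (18 of them)

giving chain groups C_0 ≅ Z^9, C_1 ≅ Z^27, C_2 ≅ Z^18.

The boundary map ∂_1: C_1 → C_0 sends each edge [p,q] (with p < q) to q − p. For instance
  ∂[v_1,v_4] = [v_4] − [v_1].
As a 9×27 matrix over Z this has rank 8, with invariant factors (1,1,1,1,1,1,1,1).

Boundary ∂_2: C_2 → C_1 maps a triangle to the signed sum of its edges. For instance
  ∂[v_1,v_2,v_6] = [v_2,v_6] − [v_1,v_6] + [v_1,v_2],
  ∂[v_3,v_6,v_7] = [v_6,v_7] − [v_3,v_7] + [v_3,v_6].
The resulting 27×18 matrix has rank 18, and its Smith normal form has invariant factors (1,1,1,1,1,1,1,1,1,1,1,1,1,1,1,1,1,2).

Reading off H_k = ker ∂_k / im ∂_{k+1}:

  H_0: rank C_0 − rank ∂_1 = 9 − 8 = 1, and the invariant factors of ∂_1 are all 1, so H_0 = Z.
  H_1: rank ker ∂_1 − rank ∂_2 = (27 − 8) − 18 = 1, and ∂_2 has invariant factor 2 > 1, so H_1 = Z ⊕ Z/2Z.
  H_2: rank ker ∂_2 − rank ∂_3 = (18 − 18) − 0 = 0, and there is no ∂_3, so H_2 = 0.

As a check, the Euler characteristic is 9 − 27 + 18 = 0, which agrees with 1 − 1 + 0 = 0.
(K is a triangulation of the Klein bottle.)

H_0 = Z,  H_1 = Z ⊕ Z/2Z,  H_2 = 0.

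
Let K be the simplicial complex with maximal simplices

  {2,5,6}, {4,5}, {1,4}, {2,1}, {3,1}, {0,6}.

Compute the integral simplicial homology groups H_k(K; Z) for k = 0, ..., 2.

Fix the vertex order 0 < 1 < 2 < 3 < 4 < 5 < 6 and write every simplex with vertices in increasing order. Then dim K = 2 and the simplices of K are:

  0-simplices (7): [0], [1], [2], [3], [4], [5], [6]
  1-simplices (8): [0,6], [1,2], [1,3], [1,4], [2,5], [2,6], [4,5], [5,6]
  2-simplices (1): [2,5,6]

so the chain groups are C_0 ≅ Z^7, C_1 ≅ Z^8, C_2 ≅ Z^1.

∂_1: C_1 → C_0 is given by ∂[p,q] = [q] − [p].
The 7×8 boundary matrix has rank 6 and Smith normal form diag(1,1,1,1,1,1).

The boundary map ∂_2: C_2 → C_1 acts by ∂[p,q,r] = [q,r] − [p,r] + [p,q]. For instance
  ∂[2,5,6] = [5,6] − [2,6] + [2,5].
As a 8×1 matrix over Z this has rank 1, with invariant factors (1).

Reading off H_k = ker ∂_k / im ∂_{k+1}:

  H_0: rank C_0 − rank ∂_1 = 7 − 6 = 1, and the invariant factors of ∂_1 are all 1, so H_0 = Z.
  H_1: rank ker ∂_1 − rank ∂_2 = (8 − 6) − 1 = 1, and the invariant factors of ∂_2 are all 1, so H_1 = Z.
  H_2: rank ker ∂_2 − rank ∂_3 = (1 − 1) − 0 = 0, and there is no ∂_3, so H_2 = 0.

H_0 = Z,  H_1 = Z,  H_2 = 0.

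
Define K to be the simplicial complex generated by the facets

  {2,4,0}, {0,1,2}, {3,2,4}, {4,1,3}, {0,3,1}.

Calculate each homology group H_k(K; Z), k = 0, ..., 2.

Order the vertices as 0 < 1 < 2 < 3 < 4. Listing each simplex with vertices in this order, K has dimension 2 with simplices:

  0-simplices (5): [0], [1], [2], [3], [4]
  1-simplices (10): [0,1], [0,2], [0,3], [0,4], [1,2], [1,3], [1,4], [2,3], [2,4], [3,4]
  2-simplices (5): [0,1,2], [0,1,3], [0,2,4], [1,3,4], [2,3,4]

Hence C_0 ≅ Z^5, C_1 ≅ Z^10, C_2 ≅ Z^5.

The boundary map ∂_1: C_1 → C_0 sends each edge [p,q] (with p < q) to q − p.
The resulting 5×10 matrix has rank 4, and its Smith normal form has invariant factors (1,1,1,1).

∂_2: C_2 → C_1 acts by ∂[p,q,r] = [q,r] − [p,r] + [p,q]. For instance
  ∂[0,1,2] = [1,2] − [0,2] + [0,1],
  ∂[2,3,4] = [3,4] − [2,4] + [2,3].
This gives a 10×5 integer matrix of rank 5; reducing to Smith normal form yields diagonal entries (1,1,1,1,1).

Now H_k = ker ∂_k / im ∂_{k+1}, so:

  H_0: rank C_0 − rank ∂_1 = 5 − 4 = 1, and the invariant factors of ∂_1 are all 1, so H_0 ≅ Z.
  H_1: rank ker ∂_1 − rank ∂_2 = (10 − 4) − 5 = 1, and the invariant factors of ∂_2 are all 1, so H_1 ≅ Z.
  H_2: rank ker ∂_2 − rank ∂_3 = (5 − 5) − 0 = 0, and there is no ∂_3, so H_2 ≅ 0.

As a check, the Euler characteristic is 5 − 10 + 5 = 0, which agrees with 1 − 1 + 0 = 0.

H_0 ≅ Z,  H_1 ≅ Z,  H_2 = 0.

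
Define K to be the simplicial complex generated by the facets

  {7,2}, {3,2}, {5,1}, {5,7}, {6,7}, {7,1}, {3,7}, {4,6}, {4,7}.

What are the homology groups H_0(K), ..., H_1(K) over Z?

H_0 = Z,  H_1 = Z^3.

We work with the vertex ordering 1 < 2 < 3 < 4 < 5 < 6 < 7. The simplices of K, each written with vertices in increasing order, are:

  0-simplices (7): [1], [2], [3], [4], [5], [6], [7]
  1-simplices (9): [1,5], [1,7], [2,3], [2,7], [3,7], [4,6], [4,7], [5,7], [6,7]

so the chain groups are C_0 ≅ Z^7, C_1 ≅ Z^9.

Boundary ∂_1: C_1 → C_0 is given by ∂[p,q] = [q] − [p]. For instance
  ∂[4,6] = [6] − [4].
This gives a 7×9 integer matrix of rank 6; reducing to Smith normal form yields diagonal entries (1,1,1,1,1,1).

From H_k ≅ ker(∂_k) / im(∂_{k+1}) we obtain:

  H_0: rank C_0 − rank ∂_1 = 7 − 6 = 1, and the invariant factors of ∂_1 are all 1, so H_0 = Z.
  H_1: rank ker ∂_1 − rank ∂_2 = (9 − 6) − 0 = 3, and there is no ∂_2, so H_1 = Z^3.

As a check, the Euler characteristic is 7 − 9 = -2, which agrees with 1 − 3 = -2.
(K is a triangulation of a wedge of 3 circles.)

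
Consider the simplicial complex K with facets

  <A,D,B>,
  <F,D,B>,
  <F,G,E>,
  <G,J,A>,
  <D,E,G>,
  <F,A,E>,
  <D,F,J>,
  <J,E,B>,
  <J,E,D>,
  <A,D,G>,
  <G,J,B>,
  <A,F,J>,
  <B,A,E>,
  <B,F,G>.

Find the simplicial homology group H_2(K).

Order the vertices as A < B < D < E < F < G < J. Listing each simplex with vertices in this order, K has dimension 2 with simplices:

  0-simplices (7): A, B, D, E, F, G, J
  1-simplices (21): AB, AD, AE, AF, AG, AJ, BD, BE, BF, BG, BJ, DE, DF, DG, DJ, EF, EG, EJ, FG, FJ, GJ
  2-simplices (14): ABD, ABE, ADG, AEF, AFJ, AGJ, BDF, BEJ, BFG, BGJ, DEG, DEJ, DFJ, EFG

giving chain groups C_0 ≅ Z^7, C_1 ≅ Z^21, C_2 ≅ Z^14.

∂_1: C_1 → C_0 sends each edge [p,q] (with p < q) to q − p.
The 7×21 boundary matrix has rank 6 and Smith normal form diag(1,1,1,1,1,1).

Boundary ∂_2: C_2 → C_1 sends each 2-simplex [p,q,r] to [q,r] − [p,r] + [p,q]. For instance
  ∂EFG = FG − EG + EF,
  ∂BDF = DF − BF + BD.
The resulting 21×14 matrix has rank 13, and its Smith normal form has invariant factors (1,1,1,1,1,1,1,1,1,1,1,1,1).

Computing H_k = (kernel of ∂_k) / (image of ∂_{k+1}):

  H_2: rank ker ∂_2 − rank ∂_3 = (14 − 13) − 0 = 1, and there is no ∂_3, so H_2 = Z.

H_2 = Z.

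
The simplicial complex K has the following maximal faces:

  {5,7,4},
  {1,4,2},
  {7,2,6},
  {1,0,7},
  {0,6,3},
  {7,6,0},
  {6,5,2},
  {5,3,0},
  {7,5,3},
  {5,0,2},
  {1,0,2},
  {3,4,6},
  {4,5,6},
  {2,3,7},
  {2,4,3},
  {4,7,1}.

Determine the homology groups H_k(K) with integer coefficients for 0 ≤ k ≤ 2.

H_0 = Z,  H_1 = Z^2,  H_2 = Z.

Take the total order 0 < 1 < 2 < 3 < 4 < 5 < 6 < 7 on the vertex set. Then K (dimension 2) consists of the simplices:

  0-simplices (8): [0], [1], [2], [3], [4], [5], [6], [7]
  1-simplices (24): (24 of them)
  2-simplices (16): [0,1,2], [0,1,7], [0,2,5], [0,3,5], [0,3,6], [0,6,7], [1,2,4], [1,4,7], [2,3,4], [2,3,7], [2,5,6], [2,6,7], [3,4,6], [3,5,7], [4,5,6], [4,5,7]

giving chain groups C_0 ≅ Z^8, C_1 ≅ Z^24, C_2 ≅ Z^16.

The boundary map ∂_1: C_1 → C_0 is given by ∂[p,q] = [q] − [p].
This gives a 8×24 integer matrix of rank 7; reducing to Smith normal form yields diagonal entries (1,1,1,1,1,1,1).

The boundary map ∂_2: C_2 → C_1 maps a triangle to the signed sum of its edges. For instance
  ∂[1,4,7] = [4,7] − [1,7] + [1,4],
  ∂[0,3,6] = [3,6] − [0,6] + [0,3].
This gives a 24×16 integer matrix of rank 15; reducing to Smith normal form yields diagonal entries (1,1,1,1,1,1,1,1,1,1,1,1,1,1,1).

From H_k ≅ ker(∂_k) / im(∂_{k+1}) we obtain:

  H_0: rank C_0 − rank ∂_1 = 8 − 7 = 1, and the invariant factors of ∂_1 are all 1, so H_0 ≅ Z.
  H_1: rank ker ∂_1 − rank ∂_2 = (24 − 7) − 15 = 2, and the invariant factors of ∂_2 are all 1, so H_1 ≅ Z^2.
  H_2: rank ker ∂_2 − rank ∂_3 = (16 − 15) − 0 = 1, and there is no ∂_3, so H_2 ≅ Z.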